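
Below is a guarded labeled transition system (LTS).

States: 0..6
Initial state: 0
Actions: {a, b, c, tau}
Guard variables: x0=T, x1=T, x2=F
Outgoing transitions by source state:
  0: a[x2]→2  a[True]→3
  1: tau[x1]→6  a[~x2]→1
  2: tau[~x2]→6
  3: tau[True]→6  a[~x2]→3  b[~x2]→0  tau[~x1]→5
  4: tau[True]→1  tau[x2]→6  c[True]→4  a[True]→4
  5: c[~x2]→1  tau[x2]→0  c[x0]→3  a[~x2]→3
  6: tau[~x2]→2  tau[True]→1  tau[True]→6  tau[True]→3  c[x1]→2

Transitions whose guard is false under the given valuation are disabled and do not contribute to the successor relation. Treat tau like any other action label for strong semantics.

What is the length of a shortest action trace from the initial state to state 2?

Breadth-first toward 2:
  L0 = {0}
  L1 = {3}
  L2 = {6}
  L3 = {1,2}
first hit 2 at d=3 via a·tau·c

Answer: 3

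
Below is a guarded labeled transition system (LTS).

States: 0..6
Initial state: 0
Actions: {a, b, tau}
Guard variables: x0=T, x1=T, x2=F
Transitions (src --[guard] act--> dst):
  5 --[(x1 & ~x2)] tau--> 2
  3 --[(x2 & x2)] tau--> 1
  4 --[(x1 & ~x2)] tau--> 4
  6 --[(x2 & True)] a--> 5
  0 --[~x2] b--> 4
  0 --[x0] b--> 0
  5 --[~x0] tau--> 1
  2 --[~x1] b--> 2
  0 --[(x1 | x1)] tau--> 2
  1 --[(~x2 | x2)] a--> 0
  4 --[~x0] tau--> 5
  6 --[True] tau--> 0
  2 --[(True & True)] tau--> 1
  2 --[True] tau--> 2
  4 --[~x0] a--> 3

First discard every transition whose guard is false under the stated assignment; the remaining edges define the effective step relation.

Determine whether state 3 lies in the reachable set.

Answer: UNREACHABLE

Analysis:
Guard filter leaves 9 enabled edge(s).
Layer 0: {0}
Layer 1: {2,4}  now seen {0,2,4}
Layer 2: {1}  now seen {0,1,2,4}
Reachable = {0,1,2,4}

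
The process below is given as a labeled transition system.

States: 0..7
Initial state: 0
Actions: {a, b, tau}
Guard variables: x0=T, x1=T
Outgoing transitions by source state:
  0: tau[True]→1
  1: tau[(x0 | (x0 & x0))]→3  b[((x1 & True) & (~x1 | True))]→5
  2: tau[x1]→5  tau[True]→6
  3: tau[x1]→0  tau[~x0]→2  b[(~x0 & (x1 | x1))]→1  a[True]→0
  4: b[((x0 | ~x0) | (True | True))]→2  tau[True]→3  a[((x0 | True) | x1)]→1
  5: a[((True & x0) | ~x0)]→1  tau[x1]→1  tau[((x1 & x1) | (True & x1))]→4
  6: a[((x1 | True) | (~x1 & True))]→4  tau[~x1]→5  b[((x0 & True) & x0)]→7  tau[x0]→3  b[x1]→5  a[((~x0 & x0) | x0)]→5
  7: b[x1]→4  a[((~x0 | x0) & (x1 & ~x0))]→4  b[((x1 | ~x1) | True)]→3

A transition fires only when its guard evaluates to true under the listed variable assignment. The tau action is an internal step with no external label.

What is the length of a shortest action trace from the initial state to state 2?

Answer: 4

Trace:
Breadth-first toward 2:
  L0 = {0}
  L1 = {1}
  L2 = {3,5}
  L3 = {4}
  L4 = {2}
2 enters at depth 4; path tau·b·tau·b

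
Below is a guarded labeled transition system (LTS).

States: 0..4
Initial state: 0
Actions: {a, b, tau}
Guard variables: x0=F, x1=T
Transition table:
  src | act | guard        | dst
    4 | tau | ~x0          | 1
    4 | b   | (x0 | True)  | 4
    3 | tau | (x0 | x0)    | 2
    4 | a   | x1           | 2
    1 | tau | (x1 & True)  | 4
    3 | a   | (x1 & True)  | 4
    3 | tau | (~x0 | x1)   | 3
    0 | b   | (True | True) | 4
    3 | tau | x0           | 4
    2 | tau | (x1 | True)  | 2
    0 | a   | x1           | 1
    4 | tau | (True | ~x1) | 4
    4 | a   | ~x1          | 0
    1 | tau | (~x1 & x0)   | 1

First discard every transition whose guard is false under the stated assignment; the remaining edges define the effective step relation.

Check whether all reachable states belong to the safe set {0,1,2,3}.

Answer: INVARIANT VIOLATED at state 4

Trace:
Allowed set {0,1,2,3}
Reachable = {0,1,2,4}
  0: safe
  1: safe
  2: safe
  4: VIOLATES
witness against invariant: b → 4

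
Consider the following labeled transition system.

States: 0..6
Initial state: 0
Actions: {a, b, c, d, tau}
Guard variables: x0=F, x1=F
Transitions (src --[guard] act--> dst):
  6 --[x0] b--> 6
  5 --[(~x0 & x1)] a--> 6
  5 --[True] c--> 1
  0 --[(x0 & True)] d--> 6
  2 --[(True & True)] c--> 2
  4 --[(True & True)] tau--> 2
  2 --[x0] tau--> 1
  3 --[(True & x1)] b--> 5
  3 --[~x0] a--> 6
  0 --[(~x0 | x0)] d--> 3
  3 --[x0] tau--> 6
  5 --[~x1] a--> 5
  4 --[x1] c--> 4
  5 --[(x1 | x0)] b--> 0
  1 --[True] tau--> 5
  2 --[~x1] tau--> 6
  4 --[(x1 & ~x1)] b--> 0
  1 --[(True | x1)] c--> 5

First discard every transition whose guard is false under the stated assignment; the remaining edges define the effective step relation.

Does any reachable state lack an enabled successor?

R = {0,3,6}
  0: d→3  [1 exit(s)]
  3: a→6  [1 exit(s)]
  6: ∅  [no exit]
Path to 6: d·a

Answer: DEADLOCK at state 6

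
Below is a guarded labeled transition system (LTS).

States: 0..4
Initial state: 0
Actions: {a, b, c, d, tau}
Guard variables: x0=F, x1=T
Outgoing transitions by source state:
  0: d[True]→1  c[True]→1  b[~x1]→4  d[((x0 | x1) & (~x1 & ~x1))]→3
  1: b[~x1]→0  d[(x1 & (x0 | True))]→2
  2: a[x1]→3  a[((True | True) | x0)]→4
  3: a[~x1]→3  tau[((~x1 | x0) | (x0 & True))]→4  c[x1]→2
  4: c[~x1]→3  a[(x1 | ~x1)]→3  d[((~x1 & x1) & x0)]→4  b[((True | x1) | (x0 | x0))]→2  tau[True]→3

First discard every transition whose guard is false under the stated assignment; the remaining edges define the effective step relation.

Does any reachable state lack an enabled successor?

Answer: DEADLOCK-FREE

Analysis:
Reach set: {0,1,2,3,4}
  0: c→1  d→1  [2 exit(s)]
  1: d→2  [1 exit(s)]
  2: a→3  a→4  [2 exit(s)]
  3: c→2  [1 exit(s)]
  4: a→3  b→2  tau→3  [3 exit(s)]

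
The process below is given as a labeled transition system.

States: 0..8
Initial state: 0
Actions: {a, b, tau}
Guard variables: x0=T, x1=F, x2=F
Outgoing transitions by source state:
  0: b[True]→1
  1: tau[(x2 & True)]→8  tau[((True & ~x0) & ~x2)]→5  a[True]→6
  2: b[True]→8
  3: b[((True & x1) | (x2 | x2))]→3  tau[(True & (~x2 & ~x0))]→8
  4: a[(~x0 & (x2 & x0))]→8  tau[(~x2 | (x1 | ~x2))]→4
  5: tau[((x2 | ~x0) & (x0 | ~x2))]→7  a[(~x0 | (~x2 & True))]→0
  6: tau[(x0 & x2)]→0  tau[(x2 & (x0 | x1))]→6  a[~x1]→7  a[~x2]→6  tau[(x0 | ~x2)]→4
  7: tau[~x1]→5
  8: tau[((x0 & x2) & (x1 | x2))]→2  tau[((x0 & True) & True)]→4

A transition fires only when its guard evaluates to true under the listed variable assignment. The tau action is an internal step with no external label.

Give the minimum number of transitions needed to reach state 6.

Layered search for 6:
  Layer 0: {0}
  Layer 1: {1}
  Layer 2: {6}
6 enters at depth 2; path b·a

Answer: 2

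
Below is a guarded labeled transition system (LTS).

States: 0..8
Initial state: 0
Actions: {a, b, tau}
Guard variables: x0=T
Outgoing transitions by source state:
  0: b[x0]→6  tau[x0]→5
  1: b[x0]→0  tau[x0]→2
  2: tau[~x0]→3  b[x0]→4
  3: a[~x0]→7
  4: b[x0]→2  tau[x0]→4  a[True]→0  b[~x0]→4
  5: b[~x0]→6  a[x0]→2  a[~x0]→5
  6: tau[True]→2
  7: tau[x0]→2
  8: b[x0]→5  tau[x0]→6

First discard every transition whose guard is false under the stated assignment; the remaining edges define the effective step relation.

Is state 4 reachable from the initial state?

Answer: REACHABLE

Working:
After dropping false guards: 13 live edges.
Layer 0: {0}
Layer 1: {5,6}  now seen {0,5,6}
Layer 2: {2}  now seen {0,2,5,6}
Layer 3: {4}  now seen {0,2,4,5,6}
Reachable = {0,2,4,5,6}
Path to 4: b·tau·b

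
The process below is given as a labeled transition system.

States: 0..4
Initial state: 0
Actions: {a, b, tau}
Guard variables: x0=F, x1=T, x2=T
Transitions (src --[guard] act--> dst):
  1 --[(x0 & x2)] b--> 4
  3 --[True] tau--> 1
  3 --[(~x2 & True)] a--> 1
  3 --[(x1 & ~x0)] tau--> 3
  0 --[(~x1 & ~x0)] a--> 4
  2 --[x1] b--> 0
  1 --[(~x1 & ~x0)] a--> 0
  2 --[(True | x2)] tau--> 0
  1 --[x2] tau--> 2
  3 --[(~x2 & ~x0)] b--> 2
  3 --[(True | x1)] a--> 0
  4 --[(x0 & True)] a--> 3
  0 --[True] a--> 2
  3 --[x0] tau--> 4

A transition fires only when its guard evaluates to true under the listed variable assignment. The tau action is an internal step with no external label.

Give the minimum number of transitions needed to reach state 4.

Answer: UNREACHABLE

Analysis:
BFS to 4:
  depth 0: {0}
  depth 1: {2}
4 never appears.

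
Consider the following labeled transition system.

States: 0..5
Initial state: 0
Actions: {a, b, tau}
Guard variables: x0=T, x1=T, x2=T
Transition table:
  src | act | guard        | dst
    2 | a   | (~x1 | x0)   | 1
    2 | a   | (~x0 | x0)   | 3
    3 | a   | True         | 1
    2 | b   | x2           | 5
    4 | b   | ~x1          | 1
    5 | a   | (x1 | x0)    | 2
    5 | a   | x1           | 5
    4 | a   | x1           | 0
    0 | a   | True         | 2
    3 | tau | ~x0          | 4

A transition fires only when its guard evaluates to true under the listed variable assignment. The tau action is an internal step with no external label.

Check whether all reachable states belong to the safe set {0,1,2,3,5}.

Answer: INVARIANT HOLDS

Working:
Inv-set: {0,1,2,3,5}
Reach set: {0,1,2,3,5}
  0: ✓
  1: ✓
  2: ✓
  3: ✓
  5: ✓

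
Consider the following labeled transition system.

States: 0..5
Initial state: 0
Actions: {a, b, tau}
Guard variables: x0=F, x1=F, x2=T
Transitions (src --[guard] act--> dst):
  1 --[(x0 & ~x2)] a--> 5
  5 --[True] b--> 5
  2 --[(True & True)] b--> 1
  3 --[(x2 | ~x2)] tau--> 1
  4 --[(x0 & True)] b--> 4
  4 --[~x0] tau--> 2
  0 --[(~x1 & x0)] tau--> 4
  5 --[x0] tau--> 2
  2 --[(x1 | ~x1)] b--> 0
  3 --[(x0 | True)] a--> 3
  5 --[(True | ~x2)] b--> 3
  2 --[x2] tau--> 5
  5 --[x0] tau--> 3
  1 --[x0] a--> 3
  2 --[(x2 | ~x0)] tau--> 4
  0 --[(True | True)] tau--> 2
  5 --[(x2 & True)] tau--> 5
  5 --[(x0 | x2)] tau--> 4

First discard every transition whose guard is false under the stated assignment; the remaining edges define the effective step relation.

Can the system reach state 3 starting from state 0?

Guard filter leaves 12 enabled edge(s).
depth 0: {0}
depth 1: {2}  total {0,2}
depth 2: {1,4,5}  total {0,1,2,4,5}
depth 3: {3}  total {0,1,2,3,4,5}
R = {0,1,2,3,4,5}
trace reaching 3: tau·tau·b

Answer: REACHABLE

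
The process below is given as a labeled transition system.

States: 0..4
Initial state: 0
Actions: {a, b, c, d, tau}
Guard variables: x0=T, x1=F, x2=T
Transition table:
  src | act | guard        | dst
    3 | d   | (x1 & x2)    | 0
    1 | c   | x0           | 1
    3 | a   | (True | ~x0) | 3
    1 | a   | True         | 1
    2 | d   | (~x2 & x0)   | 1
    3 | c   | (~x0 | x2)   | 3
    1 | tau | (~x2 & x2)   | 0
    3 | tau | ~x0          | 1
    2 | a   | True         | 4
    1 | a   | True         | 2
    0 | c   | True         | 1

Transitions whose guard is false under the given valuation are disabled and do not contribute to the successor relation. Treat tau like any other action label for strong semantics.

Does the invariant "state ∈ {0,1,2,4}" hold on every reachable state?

Safe = {0,1,2,4}
Reachable = {0,1,2,4}
  0: safe
  1: safe
  2: safe
  4: safe

Answer: INVARIANT HOLDS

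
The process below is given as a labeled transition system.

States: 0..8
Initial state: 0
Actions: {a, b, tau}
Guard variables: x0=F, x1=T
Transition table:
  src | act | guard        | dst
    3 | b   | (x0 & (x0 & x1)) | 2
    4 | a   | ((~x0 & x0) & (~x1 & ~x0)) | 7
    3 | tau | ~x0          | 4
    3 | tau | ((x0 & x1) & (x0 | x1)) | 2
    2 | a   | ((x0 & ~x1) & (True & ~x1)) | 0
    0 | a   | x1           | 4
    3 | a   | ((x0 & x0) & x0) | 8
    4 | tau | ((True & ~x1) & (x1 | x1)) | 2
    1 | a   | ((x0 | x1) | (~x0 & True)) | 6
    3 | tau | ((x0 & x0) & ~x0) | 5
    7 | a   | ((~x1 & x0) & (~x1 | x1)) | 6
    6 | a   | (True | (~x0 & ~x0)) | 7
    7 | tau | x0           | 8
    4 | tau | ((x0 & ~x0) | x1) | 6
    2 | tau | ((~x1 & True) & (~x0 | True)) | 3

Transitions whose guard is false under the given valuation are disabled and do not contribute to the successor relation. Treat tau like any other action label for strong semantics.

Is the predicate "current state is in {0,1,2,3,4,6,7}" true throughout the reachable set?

Answer: INVARIANT HOLDS

Analysis:
Safe = {0,1,2,3,4,6,7}
Reachable = {0,4,6,7}
  0: ✓
  4: ✓
  6: ✓
  7: ✓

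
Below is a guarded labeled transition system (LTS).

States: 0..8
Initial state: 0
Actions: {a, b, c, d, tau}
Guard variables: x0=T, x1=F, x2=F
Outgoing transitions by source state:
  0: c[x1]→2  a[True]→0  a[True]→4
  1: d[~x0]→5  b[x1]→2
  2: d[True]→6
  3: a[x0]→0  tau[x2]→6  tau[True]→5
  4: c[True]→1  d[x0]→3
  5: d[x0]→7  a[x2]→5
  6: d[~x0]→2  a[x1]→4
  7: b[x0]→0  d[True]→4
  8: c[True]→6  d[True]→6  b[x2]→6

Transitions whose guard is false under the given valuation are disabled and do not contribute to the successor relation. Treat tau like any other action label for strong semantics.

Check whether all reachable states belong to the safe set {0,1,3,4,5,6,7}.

Answer: INVARIANT HOLDS

Working:
Allowed set {0,1,3,4,5,6,7}
Reach set: {0,1,3,4,5,7}
  0: safe
  1: safe
  3: safe
  4: safe
  5: safe
  7: safe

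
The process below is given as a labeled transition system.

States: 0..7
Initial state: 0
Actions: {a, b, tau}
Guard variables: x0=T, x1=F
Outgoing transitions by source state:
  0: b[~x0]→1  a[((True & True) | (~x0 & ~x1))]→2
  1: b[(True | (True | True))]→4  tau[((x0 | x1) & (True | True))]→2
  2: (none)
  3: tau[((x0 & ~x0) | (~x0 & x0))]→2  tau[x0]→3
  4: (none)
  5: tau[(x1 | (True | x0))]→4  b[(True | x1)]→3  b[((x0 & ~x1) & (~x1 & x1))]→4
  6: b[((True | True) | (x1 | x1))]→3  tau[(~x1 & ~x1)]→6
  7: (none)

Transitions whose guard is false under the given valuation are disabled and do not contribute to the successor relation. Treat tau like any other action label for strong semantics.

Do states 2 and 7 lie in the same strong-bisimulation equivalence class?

Answer: BISIMILAR

Analysis:
Bisimulation quotient by refinement:
  round 0: {{0,1,2,3,4,5,6,7}}
  round 1: {{0},{1,5,6},{2,4,7},{3}}
  round 2: {{0},{1},{2,4,7},{3},{5},{6}}
stable after 3 split(s): 6 block(s)
2∈{2,4,7}, 7∈{2,4,7}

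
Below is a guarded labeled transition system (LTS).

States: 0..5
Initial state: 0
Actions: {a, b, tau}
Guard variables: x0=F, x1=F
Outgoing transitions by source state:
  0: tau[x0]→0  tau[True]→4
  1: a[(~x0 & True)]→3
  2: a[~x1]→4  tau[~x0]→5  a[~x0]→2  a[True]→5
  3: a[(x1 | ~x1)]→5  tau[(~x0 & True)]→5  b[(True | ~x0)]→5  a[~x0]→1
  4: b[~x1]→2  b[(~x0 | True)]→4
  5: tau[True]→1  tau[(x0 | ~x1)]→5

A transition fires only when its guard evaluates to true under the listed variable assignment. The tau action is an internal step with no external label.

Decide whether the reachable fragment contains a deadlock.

Reach set: {0,1,2,3,4,5}
  0: tau→4  [deg 1]
  1: a→3  [deg 1]
  2: a→2  a→4  a→5  tau→5  [deg 4]
  3: a→1  a→5  b→5  tau→5  [deg 4]
  4: b→2  b→4  [deg 2]
  5: tau→1  tau→5  [deg 2]

Answer: DEADLOCK-FREE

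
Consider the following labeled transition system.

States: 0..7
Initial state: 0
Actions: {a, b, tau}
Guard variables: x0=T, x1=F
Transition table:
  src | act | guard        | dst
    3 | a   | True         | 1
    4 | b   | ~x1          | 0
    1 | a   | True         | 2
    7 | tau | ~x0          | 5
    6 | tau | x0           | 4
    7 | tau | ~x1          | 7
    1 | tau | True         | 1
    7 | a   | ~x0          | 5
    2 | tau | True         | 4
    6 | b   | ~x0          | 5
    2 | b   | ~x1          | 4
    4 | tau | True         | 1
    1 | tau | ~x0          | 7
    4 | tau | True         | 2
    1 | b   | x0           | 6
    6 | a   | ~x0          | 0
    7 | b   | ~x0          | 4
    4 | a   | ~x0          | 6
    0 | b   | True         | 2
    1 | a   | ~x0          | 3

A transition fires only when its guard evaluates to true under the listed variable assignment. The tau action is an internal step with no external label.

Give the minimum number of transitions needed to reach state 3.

Breadth-first toward 3:
  Layer 0: {0}
  Layer 1: {2}
  Layer 2: {4}
  Layer 3: {1}
  Layer 4: {6}
3 never appears.

Answer: UNREACHABLE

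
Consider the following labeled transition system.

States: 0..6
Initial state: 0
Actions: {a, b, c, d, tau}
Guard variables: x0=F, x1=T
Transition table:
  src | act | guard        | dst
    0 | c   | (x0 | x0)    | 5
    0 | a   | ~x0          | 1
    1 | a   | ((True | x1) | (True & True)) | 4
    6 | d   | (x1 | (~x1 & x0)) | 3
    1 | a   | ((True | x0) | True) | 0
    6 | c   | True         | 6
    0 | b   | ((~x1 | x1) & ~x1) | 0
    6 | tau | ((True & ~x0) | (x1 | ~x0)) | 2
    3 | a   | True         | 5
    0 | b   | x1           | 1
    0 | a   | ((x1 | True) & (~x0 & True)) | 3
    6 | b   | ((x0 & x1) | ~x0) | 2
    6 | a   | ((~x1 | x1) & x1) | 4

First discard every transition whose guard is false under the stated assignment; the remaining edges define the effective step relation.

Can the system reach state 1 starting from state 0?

11 transition(s) survive guard evaluation.
Layer 0: {0}
Layer 1: {1,3}  total {0,1,3}
Layer 2: {4,5}  total {0,1,3,4,5}
R = {0,1,3,4,5}
trace reaching 1: a

Answer: REACHABLE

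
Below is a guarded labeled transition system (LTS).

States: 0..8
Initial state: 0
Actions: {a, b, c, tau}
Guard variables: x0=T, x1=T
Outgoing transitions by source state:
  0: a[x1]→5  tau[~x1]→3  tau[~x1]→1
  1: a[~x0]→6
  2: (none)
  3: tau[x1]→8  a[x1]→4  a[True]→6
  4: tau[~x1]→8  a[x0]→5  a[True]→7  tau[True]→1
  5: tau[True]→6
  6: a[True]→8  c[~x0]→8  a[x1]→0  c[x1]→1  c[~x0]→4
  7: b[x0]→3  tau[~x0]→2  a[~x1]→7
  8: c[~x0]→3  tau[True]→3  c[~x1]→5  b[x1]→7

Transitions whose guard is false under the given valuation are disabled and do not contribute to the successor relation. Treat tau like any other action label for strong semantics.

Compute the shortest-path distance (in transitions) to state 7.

Breadth-first toward 7:
  depth 0: {0}
  depth 1: {5}
  depth 2: {6}
  depth 3: {1,8}
  depth 4: {3,7}
first hit 7 at d=4 via a·tau·a·b

Answer: 4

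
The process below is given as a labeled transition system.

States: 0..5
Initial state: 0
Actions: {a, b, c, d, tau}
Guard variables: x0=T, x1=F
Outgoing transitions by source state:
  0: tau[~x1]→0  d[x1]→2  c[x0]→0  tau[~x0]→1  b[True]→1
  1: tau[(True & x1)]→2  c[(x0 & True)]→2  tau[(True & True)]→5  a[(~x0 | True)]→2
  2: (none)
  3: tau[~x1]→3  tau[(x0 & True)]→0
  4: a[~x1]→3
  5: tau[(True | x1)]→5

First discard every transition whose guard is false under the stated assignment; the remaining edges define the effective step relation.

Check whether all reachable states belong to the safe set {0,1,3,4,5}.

Inv-set: {0,1,3,4,5}
R = {0,1,2,5}
  0: ✓
  1: ✓
  2: ✗ unsafe
  5: ✓
witness against invariant: b·c → 2

Answer: INVARIANT VIOLATED at state 2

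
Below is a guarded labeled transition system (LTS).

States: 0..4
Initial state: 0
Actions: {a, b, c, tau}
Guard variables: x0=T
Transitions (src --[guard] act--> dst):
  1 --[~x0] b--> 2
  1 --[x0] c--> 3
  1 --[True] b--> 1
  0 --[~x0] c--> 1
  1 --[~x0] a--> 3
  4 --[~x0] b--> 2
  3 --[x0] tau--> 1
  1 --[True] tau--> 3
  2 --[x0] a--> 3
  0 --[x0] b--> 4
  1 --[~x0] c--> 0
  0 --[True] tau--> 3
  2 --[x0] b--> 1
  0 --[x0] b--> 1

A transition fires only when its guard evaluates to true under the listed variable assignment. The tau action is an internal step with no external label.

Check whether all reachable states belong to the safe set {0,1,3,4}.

Answer: INVARIANT HOLDS

Trace:
Safe = {0,1,3,4}
Reach set: {0,1,3,4}
  0: safe
  1: safe
  3: safe
  4: safe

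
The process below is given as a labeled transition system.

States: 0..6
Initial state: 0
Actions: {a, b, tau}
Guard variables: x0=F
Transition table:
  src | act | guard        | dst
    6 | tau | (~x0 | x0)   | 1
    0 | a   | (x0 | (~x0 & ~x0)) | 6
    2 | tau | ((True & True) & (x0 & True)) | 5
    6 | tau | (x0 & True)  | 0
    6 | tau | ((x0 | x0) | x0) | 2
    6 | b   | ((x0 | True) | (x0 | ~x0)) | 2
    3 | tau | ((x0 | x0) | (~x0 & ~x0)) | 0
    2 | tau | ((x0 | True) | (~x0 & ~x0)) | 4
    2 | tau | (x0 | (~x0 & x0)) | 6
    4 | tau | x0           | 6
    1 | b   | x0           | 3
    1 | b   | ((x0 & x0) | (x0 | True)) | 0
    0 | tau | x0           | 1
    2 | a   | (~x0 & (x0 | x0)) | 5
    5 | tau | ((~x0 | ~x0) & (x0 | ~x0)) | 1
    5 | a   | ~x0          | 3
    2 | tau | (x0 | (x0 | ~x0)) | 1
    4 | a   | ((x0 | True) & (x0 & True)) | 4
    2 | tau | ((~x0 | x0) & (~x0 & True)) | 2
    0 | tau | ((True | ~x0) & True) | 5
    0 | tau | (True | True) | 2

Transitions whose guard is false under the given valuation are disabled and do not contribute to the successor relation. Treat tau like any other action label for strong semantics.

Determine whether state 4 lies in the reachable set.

Guard filter leaves 12 enabled edge(s).
depth 0: {0}
depth 1: {2,5,6}  now seen {0,2,5,6}
depth 2: {1,3,4}  now seen {0,1,2,3,4,5,6}
Reachable = {0,1,2,3,4,5,6}
trace reaching 4: tau·tau

Answer: REACHABLE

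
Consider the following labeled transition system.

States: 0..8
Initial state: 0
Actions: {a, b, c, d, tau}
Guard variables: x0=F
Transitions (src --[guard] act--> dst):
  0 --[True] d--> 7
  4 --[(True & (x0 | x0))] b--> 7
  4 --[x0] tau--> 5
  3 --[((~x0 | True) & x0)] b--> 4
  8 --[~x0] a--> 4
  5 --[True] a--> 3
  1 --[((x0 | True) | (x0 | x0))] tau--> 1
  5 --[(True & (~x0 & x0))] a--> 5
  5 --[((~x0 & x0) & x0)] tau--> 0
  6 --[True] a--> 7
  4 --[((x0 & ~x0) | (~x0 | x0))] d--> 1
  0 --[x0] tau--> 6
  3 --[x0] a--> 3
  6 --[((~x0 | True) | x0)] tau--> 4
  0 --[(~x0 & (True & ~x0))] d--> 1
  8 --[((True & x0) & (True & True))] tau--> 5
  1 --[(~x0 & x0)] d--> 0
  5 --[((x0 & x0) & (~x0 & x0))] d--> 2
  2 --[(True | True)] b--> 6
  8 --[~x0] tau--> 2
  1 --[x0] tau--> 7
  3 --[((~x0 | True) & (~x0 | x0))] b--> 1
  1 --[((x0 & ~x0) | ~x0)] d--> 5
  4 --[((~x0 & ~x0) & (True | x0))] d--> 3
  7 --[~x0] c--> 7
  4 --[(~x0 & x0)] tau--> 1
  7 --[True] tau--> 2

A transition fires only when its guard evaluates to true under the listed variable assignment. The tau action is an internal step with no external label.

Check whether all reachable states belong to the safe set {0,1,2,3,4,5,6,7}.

Answer: INVARIANT HOLDS

Trace:
Allowed set {0,1,2,3,4,5,6,7}
Reachable = {0,1,2,3,4,5,6,7}
  0: ok
  1: ok
  2: ok
  3: ok
  4: ok
  5: ok
  6: ok
  7: ok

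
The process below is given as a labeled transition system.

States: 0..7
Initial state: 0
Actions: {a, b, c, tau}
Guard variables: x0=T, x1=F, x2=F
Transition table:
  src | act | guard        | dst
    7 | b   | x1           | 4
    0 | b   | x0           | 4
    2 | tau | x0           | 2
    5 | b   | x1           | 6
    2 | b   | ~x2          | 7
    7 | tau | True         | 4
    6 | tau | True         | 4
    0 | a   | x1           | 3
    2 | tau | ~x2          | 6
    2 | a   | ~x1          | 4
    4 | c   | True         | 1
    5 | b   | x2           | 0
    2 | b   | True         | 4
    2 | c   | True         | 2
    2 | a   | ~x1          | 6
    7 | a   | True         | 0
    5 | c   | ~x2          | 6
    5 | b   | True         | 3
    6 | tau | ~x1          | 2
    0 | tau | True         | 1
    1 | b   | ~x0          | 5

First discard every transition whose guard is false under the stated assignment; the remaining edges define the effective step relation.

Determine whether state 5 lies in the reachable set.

Answer: UNREACHABLE

Trace:
After dropping false guards: 16 live edges.
L0 = {0}
L1 = {1,4}  now seen {0,1,4}
R = {0,1,4}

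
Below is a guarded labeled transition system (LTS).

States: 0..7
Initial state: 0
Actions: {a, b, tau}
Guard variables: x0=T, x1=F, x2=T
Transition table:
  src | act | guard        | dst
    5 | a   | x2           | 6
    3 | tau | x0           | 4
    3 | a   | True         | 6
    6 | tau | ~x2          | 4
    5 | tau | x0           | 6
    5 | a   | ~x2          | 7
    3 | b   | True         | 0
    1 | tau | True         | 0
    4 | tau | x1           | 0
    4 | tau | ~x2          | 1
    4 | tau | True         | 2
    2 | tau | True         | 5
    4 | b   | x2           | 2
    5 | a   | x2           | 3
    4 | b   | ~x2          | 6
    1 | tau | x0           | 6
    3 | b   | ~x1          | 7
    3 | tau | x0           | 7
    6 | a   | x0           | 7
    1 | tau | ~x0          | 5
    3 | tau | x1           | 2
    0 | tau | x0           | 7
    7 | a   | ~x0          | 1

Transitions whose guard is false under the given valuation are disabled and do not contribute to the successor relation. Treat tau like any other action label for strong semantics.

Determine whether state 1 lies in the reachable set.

15 transition(s) survive guard evaluation.
Layer 0: {0}
Layer 1: {7}  now seen {0,7}
R = {0,7}

Answer: UNREACHABLE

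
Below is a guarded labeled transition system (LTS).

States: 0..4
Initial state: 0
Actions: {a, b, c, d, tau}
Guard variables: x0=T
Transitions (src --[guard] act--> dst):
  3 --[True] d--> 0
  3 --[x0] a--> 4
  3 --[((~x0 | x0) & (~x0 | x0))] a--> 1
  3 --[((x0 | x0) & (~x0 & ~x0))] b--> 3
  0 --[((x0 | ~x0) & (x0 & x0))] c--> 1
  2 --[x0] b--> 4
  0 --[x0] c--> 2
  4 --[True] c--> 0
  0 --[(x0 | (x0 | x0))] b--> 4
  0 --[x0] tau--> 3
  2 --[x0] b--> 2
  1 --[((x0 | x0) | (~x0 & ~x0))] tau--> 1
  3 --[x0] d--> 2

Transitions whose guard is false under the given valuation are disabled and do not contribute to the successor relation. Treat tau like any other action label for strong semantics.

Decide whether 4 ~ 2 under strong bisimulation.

Answer: NOT BISIMILAR

Trace:
Compute ~ classes (split until stable):
  P[0] = {{0,1,2,3,4}}
  P[1] = {{0},{1},{2},{3},{4}}
Fixed point at round 2; 5 class(es).
4∈{4}, 2∈{2}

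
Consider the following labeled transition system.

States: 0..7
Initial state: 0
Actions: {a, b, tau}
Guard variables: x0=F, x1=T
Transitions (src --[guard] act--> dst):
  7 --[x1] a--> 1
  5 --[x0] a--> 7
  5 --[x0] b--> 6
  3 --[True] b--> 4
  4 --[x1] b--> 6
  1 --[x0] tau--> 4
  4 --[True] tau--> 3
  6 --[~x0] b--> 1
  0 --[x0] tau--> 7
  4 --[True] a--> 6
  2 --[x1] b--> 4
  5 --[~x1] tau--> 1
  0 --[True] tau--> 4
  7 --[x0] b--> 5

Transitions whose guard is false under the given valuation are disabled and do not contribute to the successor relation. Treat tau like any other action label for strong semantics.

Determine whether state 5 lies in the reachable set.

Answer: UNREACHABLE

Analysis:
Guard filter leaves 8 enabled edge(s).
L0 = {0}
L1 = {4}  cumulative {0,4}
L2 = {3,6}  cumulative {0,3,4,6}
L3 = {1}  cumulative {0,1,3,4,6}
Reachable = {0,1,3,4,6}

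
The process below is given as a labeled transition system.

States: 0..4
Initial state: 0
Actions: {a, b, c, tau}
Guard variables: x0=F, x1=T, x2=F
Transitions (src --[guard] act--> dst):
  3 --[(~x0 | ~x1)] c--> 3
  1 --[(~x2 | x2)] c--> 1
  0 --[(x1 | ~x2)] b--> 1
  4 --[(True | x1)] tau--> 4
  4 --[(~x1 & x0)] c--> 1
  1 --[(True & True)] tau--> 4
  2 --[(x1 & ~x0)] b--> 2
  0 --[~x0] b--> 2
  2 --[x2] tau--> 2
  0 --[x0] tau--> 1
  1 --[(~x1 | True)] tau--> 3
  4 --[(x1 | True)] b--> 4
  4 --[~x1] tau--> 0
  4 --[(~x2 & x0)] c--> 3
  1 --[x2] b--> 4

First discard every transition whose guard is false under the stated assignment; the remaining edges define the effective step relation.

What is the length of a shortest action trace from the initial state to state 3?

BFS to 3:
  L0 = {0}
  L1 = {1,2}
  L2 = {3,4}
3 enters at depth 2; path b·tau

Answer: 2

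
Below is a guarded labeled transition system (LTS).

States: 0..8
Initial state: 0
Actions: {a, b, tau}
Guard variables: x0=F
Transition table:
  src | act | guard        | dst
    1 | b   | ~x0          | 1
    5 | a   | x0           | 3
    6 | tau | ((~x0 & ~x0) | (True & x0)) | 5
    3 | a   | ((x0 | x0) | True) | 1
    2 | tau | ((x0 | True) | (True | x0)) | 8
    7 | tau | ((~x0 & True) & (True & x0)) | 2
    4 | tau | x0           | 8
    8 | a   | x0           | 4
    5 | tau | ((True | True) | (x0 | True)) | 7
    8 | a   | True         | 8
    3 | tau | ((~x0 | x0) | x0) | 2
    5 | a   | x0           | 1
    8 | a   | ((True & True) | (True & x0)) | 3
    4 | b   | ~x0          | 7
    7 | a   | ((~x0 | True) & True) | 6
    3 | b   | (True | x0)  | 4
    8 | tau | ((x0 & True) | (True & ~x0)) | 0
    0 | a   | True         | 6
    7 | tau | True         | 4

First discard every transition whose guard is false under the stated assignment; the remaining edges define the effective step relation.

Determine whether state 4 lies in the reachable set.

After dropping false guards: 14 live edges.
L0 = {0}
L1 = {6}  cumulative {0,6}
L2 = {5}  cumulative {0,5,6}
L3 = {7}  cumulative {0,5,6,7}
L4 = {4}  cumulative {0,4,5,6,7}
R = {0,4,5,6,7}
witness 4: a·tau·tau·tau

Answer: REACHABLE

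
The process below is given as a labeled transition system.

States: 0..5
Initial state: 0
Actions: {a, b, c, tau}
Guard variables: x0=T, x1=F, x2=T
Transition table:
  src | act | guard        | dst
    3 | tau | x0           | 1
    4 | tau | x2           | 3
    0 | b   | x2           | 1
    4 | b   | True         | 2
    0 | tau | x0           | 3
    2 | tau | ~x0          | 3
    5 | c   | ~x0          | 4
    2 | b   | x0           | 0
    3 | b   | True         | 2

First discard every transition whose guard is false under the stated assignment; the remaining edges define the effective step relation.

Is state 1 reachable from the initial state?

Answer: REACHABLE

Working:
Guard filter leaves 7 enabled edge(s).
depth 0: {0}
depth 1: {1,3}  total {0,1,3}
depth 2: {2}  total {0,1,2,3}
Reach set: {0,1,2,3}
trace reaching 1: b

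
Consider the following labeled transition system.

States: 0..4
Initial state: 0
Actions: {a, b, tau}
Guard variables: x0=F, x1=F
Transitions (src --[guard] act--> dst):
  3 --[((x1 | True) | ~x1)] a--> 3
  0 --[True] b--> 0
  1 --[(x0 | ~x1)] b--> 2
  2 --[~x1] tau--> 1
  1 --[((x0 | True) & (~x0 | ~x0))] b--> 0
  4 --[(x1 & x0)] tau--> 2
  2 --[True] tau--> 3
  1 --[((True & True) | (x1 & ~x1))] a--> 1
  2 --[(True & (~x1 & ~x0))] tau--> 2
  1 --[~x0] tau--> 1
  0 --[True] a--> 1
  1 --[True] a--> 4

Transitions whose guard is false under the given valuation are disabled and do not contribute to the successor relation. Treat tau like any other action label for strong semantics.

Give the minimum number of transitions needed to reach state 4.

Breadth-first toward 4:
  depth 0: {0}
  depth 1: {1}
  depth 2: {2,4}
depth(4)=2, e.g. a·a

Answer: 2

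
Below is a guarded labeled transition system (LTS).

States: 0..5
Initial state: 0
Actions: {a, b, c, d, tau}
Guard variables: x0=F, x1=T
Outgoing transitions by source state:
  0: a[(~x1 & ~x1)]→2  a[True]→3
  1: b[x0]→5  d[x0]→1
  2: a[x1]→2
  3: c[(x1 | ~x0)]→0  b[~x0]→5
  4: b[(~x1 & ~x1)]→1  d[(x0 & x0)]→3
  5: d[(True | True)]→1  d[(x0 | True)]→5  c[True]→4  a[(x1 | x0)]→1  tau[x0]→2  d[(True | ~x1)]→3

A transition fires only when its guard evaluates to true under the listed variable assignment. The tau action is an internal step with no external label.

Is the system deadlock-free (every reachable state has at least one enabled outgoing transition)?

Answer: DEADLOCK at state 1

Trace:
Reach set: {0,1,3,4,5}
  0: a→3  [1 exit(s)]
  1: ∅  [deadlock]
  3: b→5  c→0  [2 exit(s)]
  4: ∅  [deadlock]
  5: a→1  c→4  d→1  d→3  d→5  [5 exit(s)]
witness 1: a·b·d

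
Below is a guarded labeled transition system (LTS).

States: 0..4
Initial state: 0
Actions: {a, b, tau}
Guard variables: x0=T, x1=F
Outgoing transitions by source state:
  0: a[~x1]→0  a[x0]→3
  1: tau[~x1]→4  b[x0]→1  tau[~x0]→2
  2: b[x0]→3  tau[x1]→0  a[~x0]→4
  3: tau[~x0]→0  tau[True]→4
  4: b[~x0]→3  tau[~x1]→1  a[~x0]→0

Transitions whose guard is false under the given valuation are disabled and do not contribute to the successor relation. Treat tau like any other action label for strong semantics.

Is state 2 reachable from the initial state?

Answer: UNREACHABLE

Working:
After dropping false guards: 7 live edges.
L0 = {0}
L1 = {3}  total {0,3}
L2 = {4}  total {0,3,4}
L3 = {1}  total {0,1,3,4}
Reach set: {0,1,3,4}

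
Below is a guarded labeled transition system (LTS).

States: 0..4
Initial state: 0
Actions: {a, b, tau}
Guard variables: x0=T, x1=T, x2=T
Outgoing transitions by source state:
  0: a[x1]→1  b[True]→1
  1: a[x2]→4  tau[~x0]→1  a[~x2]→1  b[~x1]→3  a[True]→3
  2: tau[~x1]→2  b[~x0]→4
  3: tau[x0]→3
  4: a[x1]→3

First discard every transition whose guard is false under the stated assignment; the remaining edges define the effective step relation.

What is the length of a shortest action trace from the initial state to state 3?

BFS to 3:
  Layer 0: {0}
  Layer 1: {1}
  Layer 2: {3,4}
3 enters at depth 2; path a·a

Answer: 2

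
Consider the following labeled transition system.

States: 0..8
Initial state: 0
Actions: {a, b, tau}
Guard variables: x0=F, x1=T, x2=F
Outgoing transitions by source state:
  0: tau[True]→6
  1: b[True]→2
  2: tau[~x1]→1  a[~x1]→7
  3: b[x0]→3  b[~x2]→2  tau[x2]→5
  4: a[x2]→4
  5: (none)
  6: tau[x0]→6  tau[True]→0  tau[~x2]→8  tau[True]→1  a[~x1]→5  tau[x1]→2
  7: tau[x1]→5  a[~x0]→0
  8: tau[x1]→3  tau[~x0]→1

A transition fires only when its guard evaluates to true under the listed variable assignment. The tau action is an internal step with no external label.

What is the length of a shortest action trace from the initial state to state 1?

Answer: 2

Working:
Layered search for 1:
  depth 0: {0}
  depth 1: {6}
  depth 2: {1,2,8}
first hit 1 at d=2 via tau·tau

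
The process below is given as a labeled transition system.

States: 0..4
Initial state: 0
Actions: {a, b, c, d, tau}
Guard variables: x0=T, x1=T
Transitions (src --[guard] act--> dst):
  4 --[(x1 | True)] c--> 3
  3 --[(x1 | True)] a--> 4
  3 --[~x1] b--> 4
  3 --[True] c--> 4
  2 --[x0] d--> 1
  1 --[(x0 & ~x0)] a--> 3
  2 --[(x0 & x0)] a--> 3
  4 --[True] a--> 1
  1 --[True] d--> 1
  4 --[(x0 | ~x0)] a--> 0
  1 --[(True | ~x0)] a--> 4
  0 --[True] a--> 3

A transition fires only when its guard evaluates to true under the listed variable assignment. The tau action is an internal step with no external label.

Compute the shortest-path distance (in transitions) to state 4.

Answer: 2

Working:
Layered search for 4:
  L0 = {0}
  L1 = {3}
  L2 = {4}
depth(4)=2, e.g. a·a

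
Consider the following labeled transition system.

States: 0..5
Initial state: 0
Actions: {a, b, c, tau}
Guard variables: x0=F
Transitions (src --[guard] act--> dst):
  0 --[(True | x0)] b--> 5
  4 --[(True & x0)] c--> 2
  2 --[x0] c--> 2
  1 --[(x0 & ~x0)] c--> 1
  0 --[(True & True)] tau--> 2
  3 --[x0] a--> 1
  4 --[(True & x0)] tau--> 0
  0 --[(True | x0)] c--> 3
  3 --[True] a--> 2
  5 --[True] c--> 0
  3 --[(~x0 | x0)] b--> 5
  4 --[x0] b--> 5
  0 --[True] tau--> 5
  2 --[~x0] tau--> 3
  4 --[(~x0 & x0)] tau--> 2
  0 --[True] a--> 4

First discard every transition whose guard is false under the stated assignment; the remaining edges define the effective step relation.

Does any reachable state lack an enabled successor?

R = {0,2,3,4,5}
  0: a→4  b→5  c→3  tau→2  tau→5  [5 out]
  2: tau→3  [1 out]
  3: a→2  b→5  [2 out]
  4: ∅  [deadlock]
  5: c→0  [1 out]
Path to 4: a

Answer: DEADLOCK at state 4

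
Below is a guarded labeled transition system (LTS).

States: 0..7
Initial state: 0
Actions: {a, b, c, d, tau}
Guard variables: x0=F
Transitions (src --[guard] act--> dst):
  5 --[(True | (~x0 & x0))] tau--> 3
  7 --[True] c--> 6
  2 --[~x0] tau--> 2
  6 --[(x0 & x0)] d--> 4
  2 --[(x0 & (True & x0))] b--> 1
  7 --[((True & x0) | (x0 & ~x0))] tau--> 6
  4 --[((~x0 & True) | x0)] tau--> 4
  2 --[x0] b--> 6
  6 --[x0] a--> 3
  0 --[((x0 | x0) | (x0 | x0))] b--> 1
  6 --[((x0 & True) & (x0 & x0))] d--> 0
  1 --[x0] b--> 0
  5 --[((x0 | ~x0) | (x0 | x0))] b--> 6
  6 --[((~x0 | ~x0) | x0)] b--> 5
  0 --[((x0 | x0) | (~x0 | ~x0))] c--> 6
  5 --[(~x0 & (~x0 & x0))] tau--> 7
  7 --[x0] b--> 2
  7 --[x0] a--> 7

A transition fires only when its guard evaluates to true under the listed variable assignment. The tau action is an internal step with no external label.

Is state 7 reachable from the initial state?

Guard filter leaves 7 enabled edge(s).
L0 = {0}
L1 = {6}  cumulative {0,6}
L2 = {5}  cumulative {0,5,6}
L3 = {3}  cumulative {0,3,5,6}
Reachable = {0,3,5,6}

Answer: UNREACHABLE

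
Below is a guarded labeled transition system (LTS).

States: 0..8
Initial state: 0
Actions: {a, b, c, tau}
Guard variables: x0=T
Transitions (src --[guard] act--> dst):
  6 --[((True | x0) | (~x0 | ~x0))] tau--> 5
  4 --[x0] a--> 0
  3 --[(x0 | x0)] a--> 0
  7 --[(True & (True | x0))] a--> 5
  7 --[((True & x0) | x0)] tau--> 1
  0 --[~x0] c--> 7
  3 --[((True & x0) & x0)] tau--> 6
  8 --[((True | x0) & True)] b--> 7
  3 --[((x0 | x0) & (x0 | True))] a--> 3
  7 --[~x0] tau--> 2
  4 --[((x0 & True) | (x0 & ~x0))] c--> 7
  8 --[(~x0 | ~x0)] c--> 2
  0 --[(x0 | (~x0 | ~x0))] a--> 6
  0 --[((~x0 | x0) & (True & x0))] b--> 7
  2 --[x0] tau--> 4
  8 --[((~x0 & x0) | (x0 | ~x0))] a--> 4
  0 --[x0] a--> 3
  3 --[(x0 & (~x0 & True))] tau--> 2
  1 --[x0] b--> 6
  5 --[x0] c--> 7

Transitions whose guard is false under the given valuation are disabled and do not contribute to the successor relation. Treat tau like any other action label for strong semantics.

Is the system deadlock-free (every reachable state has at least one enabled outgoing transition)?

Answer: DEADLOCK-FREE

Working:
R = {0,1,3,5,6,7}
  0: a→3  a→6  b→7  [3 out]
  1: b→6  [1 out]
  3: a→0  a→3  tau→6  [3 out]
  5: c→7  [1 out]
  6: tau→5  [1 out]
  7: a→5  tau→1  [2 out]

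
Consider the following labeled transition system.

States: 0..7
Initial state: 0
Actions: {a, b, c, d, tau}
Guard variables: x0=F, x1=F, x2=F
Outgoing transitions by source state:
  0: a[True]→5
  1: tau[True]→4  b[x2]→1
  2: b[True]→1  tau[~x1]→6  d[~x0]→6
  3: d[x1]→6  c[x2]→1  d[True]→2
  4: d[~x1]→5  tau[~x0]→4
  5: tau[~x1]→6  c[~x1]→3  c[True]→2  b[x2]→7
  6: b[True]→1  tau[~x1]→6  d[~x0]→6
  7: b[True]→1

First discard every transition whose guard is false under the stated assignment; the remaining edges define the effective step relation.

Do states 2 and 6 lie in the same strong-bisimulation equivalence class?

Bisimulation quotient by refinement:
  P[0] = {{0,1,2,3,4,5,6,7}}
  P[1] = {{0},{1},{2,6},{3},{4},{5},{7}}
7 equivalence class(es) (converged in 2)
2∈{2,6}, 6∈{2,6}

Answer: BISIMILAR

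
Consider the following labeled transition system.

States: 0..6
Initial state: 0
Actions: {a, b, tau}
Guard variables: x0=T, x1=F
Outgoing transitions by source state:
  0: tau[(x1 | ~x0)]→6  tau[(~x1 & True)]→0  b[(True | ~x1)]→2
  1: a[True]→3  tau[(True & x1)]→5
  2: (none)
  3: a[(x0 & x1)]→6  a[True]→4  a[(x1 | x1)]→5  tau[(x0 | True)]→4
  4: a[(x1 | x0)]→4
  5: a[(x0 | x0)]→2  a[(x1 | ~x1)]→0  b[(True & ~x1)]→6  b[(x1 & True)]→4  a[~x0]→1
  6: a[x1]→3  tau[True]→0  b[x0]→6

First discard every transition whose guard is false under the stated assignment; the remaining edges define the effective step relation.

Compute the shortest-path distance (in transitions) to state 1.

Answer: UNREACHABLE

Working:
Layered search for 1:
  L0 = {0}
  L1 = {2}
1 never appears.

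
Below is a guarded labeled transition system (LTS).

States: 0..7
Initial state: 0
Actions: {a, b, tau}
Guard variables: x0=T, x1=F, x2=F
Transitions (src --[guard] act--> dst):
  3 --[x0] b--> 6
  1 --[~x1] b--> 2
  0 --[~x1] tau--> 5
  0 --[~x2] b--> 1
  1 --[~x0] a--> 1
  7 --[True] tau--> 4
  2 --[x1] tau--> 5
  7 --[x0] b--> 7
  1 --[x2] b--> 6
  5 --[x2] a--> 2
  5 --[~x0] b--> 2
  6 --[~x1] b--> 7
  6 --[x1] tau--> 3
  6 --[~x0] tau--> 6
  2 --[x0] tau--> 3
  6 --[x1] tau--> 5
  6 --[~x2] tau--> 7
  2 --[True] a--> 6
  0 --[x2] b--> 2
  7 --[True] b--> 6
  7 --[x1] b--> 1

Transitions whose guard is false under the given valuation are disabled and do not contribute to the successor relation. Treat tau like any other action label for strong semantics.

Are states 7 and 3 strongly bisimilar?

Bisimulation quotient by refinement:
  round 0: {{0,1,2,3,4,5,6,7}}
  round 1: {{0,6,7},{1,3},{2},{4,5}}
  round 2: {{0},{1},{2},{3},{4,5},{6},{7}}
stable after 3 split(s): 7 block(s)
class of 7: {7}; class of 3: {3}

Answer: NOT BISIMILAR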